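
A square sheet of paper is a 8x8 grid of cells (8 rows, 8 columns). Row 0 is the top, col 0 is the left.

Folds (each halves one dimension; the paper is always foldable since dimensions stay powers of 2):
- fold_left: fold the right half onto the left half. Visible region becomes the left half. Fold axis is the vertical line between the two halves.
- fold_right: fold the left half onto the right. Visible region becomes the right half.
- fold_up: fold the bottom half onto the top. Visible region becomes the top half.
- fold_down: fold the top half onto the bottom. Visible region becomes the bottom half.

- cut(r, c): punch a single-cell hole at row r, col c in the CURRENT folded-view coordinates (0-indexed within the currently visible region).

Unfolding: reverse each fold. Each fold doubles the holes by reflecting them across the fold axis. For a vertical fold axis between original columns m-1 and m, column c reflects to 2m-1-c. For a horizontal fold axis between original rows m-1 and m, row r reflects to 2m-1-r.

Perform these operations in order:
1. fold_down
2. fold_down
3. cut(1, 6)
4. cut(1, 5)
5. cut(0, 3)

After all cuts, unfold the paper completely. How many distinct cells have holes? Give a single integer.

Op 1 fold_down: fold axis h@4; visible region now rows[4,8) x cols[0,8) = 4x8
Op 2 fold_down: fold axis h@6; visible region now rows[6,8) x cols[0,8) = 2x8
Op 3 cut(1, 6): punch at orig (7,6); cuts so far [(7, 6)]; region rows[6,8) x cols[0,8) = 2x8
Op 4 cut(1, 5): punch at orig (7,5); cuts so far [(7, 5), (7, 6)]; region rows[6,8) x cols[0,8) = 2x8
Op 5 cut(0, 3): punch at orig (6,3); cuts so far [(6, 3), (7, 5), (7, 6)]; region rows[6,8) x cols[0,8) = 2x8
Unfold 1 (reflect across h@6): 6 holes -> [(4, 5), (4, 6), (5, 3), (6, 3), (7, 5), (7, 6)]
Unfold 2 (reflect across h@4): 12 holes -> [(0, 5), (0, 6), (1, 3), (2, 3), (3, 5), (3, 6), (4, 5), (4, 6), (5, 3), (6, 3), (7, 5), (7, 6)]

Answer: 12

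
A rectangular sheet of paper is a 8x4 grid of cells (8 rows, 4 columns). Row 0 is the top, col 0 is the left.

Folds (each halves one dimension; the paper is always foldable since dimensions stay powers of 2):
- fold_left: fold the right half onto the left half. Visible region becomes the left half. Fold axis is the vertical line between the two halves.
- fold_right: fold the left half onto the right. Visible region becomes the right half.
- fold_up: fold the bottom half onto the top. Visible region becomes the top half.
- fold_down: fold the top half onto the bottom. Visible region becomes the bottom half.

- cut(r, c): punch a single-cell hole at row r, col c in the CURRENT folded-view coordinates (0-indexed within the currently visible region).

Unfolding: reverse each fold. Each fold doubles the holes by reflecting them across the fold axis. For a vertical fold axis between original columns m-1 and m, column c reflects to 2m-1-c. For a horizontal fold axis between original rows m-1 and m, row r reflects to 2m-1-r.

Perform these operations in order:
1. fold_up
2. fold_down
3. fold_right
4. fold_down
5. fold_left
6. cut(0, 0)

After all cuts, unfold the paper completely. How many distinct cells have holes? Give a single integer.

Answer: 32

Derivation:
Op 1 fold_up: fold axis h@4; visible region now rows[0,4) x cols[0,4) = 4x4
Op 2 fold_down: fold axis h@2; visible region now rows[2,4) x cols[0,4) = 2x4
Op 3 fold_right: fold axis v@2; visible region now rows[2,4) x cols[2,4) = 2x2
Op 4 fold_down: fold axis h@3; visible region now rows[3,4) x cols[2,4) = 1x2
Op 5 fold_left: fold axis v@3; visible region now rows[3,4) x cols[2,3) = 1x1
Op 6 cut(0, 0): punch at orig (3,2); cuts so far [(3, 2)]; region rows[3,4) x cols[2,3) = 1x1
Unfold 1 (reflect across v@3): 2 holes -> [(3, 2), (3, 3)]
Unfold 2 (reflect across h@3): 4 holes -> [(2, 2), (2, 3), (3, 2), (3, 3)]
Unfold 3 (reflect across v@2): 8 holes -> [(2, 0), (2, 1), (2, 2), (2, 3), (3, 0), (3, 1), (3, 2), (3, 3)]
Unfold 4 (reflect across h@2): 16 holes -> [(0, 0), (0, 1), (0, 2), (0, 3), (1, 0), (1, 1), (1, 2), (1, 3), (2, 0), (2, 1), (2, 2), (2, 3), (3, 0), (3, 1), (3, 2), (3, 3)]
Unfold 5 (reflect across h@4): 32 holes -> [(0, 0), (0, 1), (0, 2), (0, 3), (1, 0), (1, 1), (1, 2), (1, 3), (2, 0), (2, 1), (2, 2), (2, 3), (3, 0), (3, 1), (3, 2), (3, 3), (4, 0), (4, 1), (4, 2), (4, 3), (5, 0), (5, 1), (5, 2), (5, 3), (6, 0), (6, 1), (6, 2), (6, 3), (7, 0), (7, 1), (7, 2), (7, 3)]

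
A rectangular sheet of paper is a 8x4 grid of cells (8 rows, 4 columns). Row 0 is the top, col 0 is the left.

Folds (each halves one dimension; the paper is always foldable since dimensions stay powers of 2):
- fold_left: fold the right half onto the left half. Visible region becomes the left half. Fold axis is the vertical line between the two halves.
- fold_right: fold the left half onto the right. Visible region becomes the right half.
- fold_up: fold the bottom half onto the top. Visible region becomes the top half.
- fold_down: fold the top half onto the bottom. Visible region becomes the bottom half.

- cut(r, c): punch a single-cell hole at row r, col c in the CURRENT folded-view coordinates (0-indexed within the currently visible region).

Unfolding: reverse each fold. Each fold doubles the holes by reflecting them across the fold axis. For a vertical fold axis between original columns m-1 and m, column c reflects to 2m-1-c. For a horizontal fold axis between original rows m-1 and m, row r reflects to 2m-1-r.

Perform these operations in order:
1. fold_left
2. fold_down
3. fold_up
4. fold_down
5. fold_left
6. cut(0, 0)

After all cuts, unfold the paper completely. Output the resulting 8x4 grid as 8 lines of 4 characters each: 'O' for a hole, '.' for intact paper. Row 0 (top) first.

Answer: OOOO
OOOO
OOOO
OOOO
OOOO
OOOO
OOOO
OOOO

Derivation:
Op 1 fold_left: fold axis v@2; visible region now rows[0,8) x cols[0,2) = 8x2
Op 2 fold_down: fold axis h@4; visible region now rows[4,8) x cols[0,2) = 4x2
Op 3 fold_up: fold axis h@6; visible region now rows[4,6) x cols[0,2) = 2x2
Op 4 fold_down: fold axis h@5; visible region now rows[5,6) x cols[0,2) = 1x2
Op 5 fold_left: fold axis v@1; visible region now rows[5,6) x cols[0,1) = 1x1
Op 6 cut(0, 0): punch at orig (5,0); cuts so far [(5, 0)]; region rows[5,6) x cols[0,1) = 1x1
Unfold 1 (reflect across v@1): 2 holes -> [(5, 0), (5, 1)]
Unfold 2 (reflect across h@5): 4 holes -> [(4, 0), (4, 1), (5, 0), (5, 1)]
Unfold 3 (reflect across h@6): 8 holes -> [(4, 0), (4, 1), (5, 0), (5, 1), (6, 0), (6, 1), (7, 0), (7, 1)]
Unfold 4 (reflect across h@4): 16 holes -> [(0, 0), (0, 1), (1, 0), (1, 1), (2, 0), (2, 1), (3, 0), (3, 1), (4, 0), (4, 1), (5, 0), (5, 1), (6, 0), (6, 1), (7, 0), (7, 1)]
Unfold 5 (reflect across v@2): 32 holes -> [(0, 0), (0, 1), (0, 2), (0, 3), (1, 0), (1, 1), (1, 2), (1, 3), (2, 0), (2, 1), (2, 2), (2, 3), (3, 0), (3, 1), (3, 2), (3, 3), (4, 0), (4, 1), (4, 2), (4, 3), (5, 0), (5, 1), (5, 2), (5, 3), (6, 0), (6, 1), (6, 2), (6, 3), (7, 0), (7, 1), (7, 2), (7, 3)]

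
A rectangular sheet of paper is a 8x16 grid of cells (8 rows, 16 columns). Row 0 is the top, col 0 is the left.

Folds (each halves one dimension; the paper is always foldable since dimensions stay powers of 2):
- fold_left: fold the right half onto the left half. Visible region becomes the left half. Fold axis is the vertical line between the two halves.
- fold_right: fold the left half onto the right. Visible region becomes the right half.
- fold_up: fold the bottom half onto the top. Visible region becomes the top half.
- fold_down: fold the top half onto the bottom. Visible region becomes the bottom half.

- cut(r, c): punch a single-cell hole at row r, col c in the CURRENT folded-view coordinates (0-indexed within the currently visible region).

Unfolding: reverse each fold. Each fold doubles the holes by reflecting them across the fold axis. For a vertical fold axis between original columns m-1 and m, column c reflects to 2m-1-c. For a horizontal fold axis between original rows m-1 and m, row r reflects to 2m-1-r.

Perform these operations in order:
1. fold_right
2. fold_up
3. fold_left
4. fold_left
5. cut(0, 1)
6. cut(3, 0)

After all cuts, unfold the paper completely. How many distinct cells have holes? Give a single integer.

Answer: 32

Derivation:
Op 1 fold_right: fold axis v@8; visible region now rows[0,8) x cols[8,16) = 8x8
Op 2 fold_up: fold axis h@4; visible region now rows[0,4) x cols[8,16) = 4x8
Op 3 fold_left: fold axis v@12; visible region now rows[0,4) x cols[8,12) = 4x4
Op 4 fold_left: fold axis v@10; visible region now rows[0,4) x cols[8,10) = 4x2
Op 5 cut(0, 1): punch at orig (0,9); cuts so far [(0, 9)]; region rows[0,4) x cols[8,10) = 4x2
Op 6 cut(3, 0): punch at orig (3,8); cuts so far [(0, 9), (3, 8)]; region rows[0,4) x cols[8,10) = 4x2
Unfold 1 (reflect across v@10): 4 holes -> [(0, 9), (0, 10), (3, 8), (3, 11)]
Unfold 2 (reflect across v@12): 8 holes -> [(0, 9), (0, 10), (0, 13), (0, 14), (3, 8), (3, 11), (3, 12), (3, 15)]
Unfold 3 (reflect across h@4): 16 holes -> [(0, 9), (0, 10), (0, 13), (0, 14), (3, 8), (3, 11), (3, 12), (3, 15), (4, 8), (4, 11), (4, 12), (4, 15), (7, 9), (7, 10), (7, 13), (7, 14)]
Unfold 4 (reflect across v@8): 32 holes -> [(0, 1), (0, 2), (0, 5), (0, 6), (0, 9), (0, 10), (0, 13), (0, 14), (3, 0), (3, 3), (3, 4), (3, 7), (3, 8), (3, 11), (3, 12), (3, 15), (4, 0), (4, 3), (4, 4), (4, 7), (4, 8), (4, 11), (4, 12), (4, 15), (7, 1), (7, 2), (7, 5), (7, 6), (7, 9), (7, 10), (7, 13), (7, 14)]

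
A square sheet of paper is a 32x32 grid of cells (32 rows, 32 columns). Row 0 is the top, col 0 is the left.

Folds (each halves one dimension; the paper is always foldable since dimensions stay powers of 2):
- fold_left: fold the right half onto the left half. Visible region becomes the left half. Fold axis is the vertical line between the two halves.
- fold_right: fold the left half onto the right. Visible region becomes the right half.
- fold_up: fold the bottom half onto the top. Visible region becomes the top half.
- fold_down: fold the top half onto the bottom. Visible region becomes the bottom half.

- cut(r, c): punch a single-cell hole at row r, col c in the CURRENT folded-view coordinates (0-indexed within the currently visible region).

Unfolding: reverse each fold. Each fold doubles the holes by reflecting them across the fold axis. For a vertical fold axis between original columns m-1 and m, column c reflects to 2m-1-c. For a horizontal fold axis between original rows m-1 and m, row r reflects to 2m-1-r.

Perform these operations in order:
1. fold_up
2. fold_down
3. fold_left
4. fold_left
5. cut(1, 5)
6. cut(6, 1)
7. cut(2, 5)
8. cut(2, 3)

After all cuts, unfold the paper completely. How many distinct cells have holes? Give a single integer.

Answer: 64

Derivation:
Op 1 fold_up: fold axis h@16; visible region now rows[0,16) x cols[0,32) = 16x32
Op 2 fold_down: fold axis h@8; visible region now rows[8,16) x cols[0,32) = 8x32
Op 3 fold_left: fold axis v@16; visible region now rows[8,16) x cols[0,16) = 8x16
Op 4 fold_left: fold axis v@8; visible region now rows[8,16) x cols[0,8) = 8x8
Op 5 cut(1, 5): punch at orig (9,5); cuts so far [(9, 5)]; region rows[8,16) x cols[0,8) = 8x8
Op 6 cut(6, 1): punch at orig (14,1); cuts so far [(9, 5), (14, 1)]; region rows[8,16) x cols[0,8) = 8x8
Op 7 cut(2, 5): punch at orig (10,5); cuts so far [(9, 5), (10, 5), (14, 1)]; region rows[8,16) x cols[0,8) = 8x8
Op 8 cut(2, 3): punch at orig (10,3); cuts so far [(9, 5), (10, 3), (10, 5), (14, 1)]; region rows[8,16) x cols[0,8) = 8x8
Unfold 1 (reflect across v@8): 8 holes -> [(9, 5), (9, 10), (10, 3), (10, 5), (10, 10), (10, 12), (14, 1), (14, 14)]
Unfold 2 (reflect across v@16): 16 holes -> [(9, 5), (9, 10), (9, 21), (9, 26), (10, 3), (10, 5), (10, 10), (10, 12), (10, 19), (10, 21), (10, 26), (10, 28), (14, 1), (14, 14), (14, 17), (14, 30)]
Unfold 3 (reflect across h@8): 32 holes -> [(1, 1), (1, 14), (1, 17), (1, 30), (5, 3), (5, 5), (5, 10), (5, 12), (5, 19), (5, 21), (5, 26), (5, 28), (6, 5), (6, 10), (6, 21), (6, 26), (9, 5), (9, 10), (9, 21), (9, 26), (10, 3), (10, 5), (10, 10), (10, 12), (10, 19), (10, 21), (10, 26), (10, 28), (14, 1), (14, 14), (14, 17), (14, 30)]
Unfold 4 (reflect across h@16): 64 holes -> [(1, 1), (1, 14), (1, 17), (1, 30), (5, 3), (5, 5), (5, 10), (5, 12), (5, 19), (5, 21), (5, 26), (5, 28), (6, 5), (6, 10), (6, 21), (6, 26), (9, 5), (9, 10), (9, 21), (9, 26), (10, 3), (10, 5), (10, 10), (10, 12), (10, 19), (10, 21), (10, 26), (10, 28), (14, 1), (14, 14), (14, 17), (14, 30), (17, 1), (17, 14), (17, 17), (17, 30), (21, 3), (21, 5), (21, 10), (21, 12), (21, 19), (21, 21), (21, 26), (21, 28), (22, 5), (22, 10), (22, 21), (22, 26), (25, 5), (25, 10), (25, 21), (25, 26), (26, 3), (26, 5), (26, 10), (26, 12), (26, 19), (26, 21), (26, 26), (26, 28), (30, 1), (30, 14), (30, 17), (30, 30)]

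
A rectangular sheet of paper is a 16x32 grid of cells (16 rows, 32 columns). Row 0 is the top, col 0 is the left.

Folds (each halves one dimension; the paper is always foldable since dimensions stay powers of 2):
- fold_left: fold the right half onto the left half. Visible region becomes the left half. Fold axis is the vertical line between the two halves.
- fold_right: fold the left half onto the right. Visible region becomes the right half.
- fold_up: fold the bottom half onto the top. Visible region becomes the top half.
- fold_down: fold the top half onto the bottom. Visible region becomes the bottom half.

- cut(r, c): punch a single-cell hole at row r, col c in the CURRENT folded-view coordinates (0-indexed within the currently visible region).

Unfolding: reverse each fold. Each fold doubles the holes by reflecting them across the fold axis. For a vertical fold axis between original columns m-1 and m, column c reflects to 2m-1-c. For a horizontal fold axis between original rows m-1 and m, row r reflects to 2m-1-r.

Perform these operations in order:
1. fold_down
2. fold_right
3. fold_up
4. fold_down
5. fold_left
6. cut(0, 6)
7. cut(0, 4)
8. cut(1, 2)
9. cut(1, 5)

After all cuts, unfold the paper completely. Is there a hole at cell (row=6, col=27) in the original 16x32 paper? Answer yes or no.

Answer: yes

Derivation:
Op 1 fold_down: fold axis h@8; visible region now rows[8,16) x cols[0,32) = 8x32
Op 2 fold_right: fold axis v@16; visible region now rows[8,16) x cols[16,32) = 8x16
Op 3 fold_up: fold axis h@12; visible region now rows[8,12) x cols[16,32) = 4x16
Op 4 fold_down: fold axis h@10; visible region now rows[10,12) x cols[16,32) = 2x16
Op 5 fold_left: fold axis v@24; visible region now rows[10,12) x cols[16,24) = 2x8
Op 6 cut(0, 6): punch at orig (10,22); cuts so far [(10, 22)]; region rows[10,12) x cols[16,24) = 2x8
Op 7 cut(0, 4): punch at orig (10,20); cuts so far [(10, 20), (10, 22)]; region rows[10,12) x cols[16,24) = 2x8
Op 8 cut(1, 2): punch at orig (11,18); cuts so far [(10, 20), (10, 22), (11, 18)]; region rows[10,12) x cols[16,24) = 2x8
Op 9 cut(1, 5): punch at orig (11,21); cuts so far [(10, 20), (10, 22), (11, 18), (11, 21)]; region rows[10,12) x cols[16,24) = 2x8
Unfold 1 (reflect across v@24): 8 holes -> [(10, 20), (10, 22), (10, 25), (10, 27), (11, 18), (11, 21), (11, 26), (11, 29)]
Unfold 2 (reflect across h@10): 16 holes -> [(8, 18), (8, 21), (8, 26), (8, 29), (9, 20), (9, 22), (9, 25), (9, 27), (10, 20), (10, 22), (10, 25), (10, 27), (11, 18), (11, 21), (11, 26), (11, 29)]
Unfold 3 (reflect across h@12): 32 holes -> [(8, 18), (8, 21), (8, 26), (8, 29), (9, 20), (9, 22), (9, 25), (9, 27), (10, 20), (10, 22), (10, 25), (10, 27), (11, 18), (11, 21), (11, 26), (11, 29), (12, 18), (12, 21), (12, 26), (12, 29), (13, 20), (13, 22), (13, 25), (13, 27), (14, 20), (14, 22), (14, 25), (14, 27), (15, 18), (15, 21), (15, 26), (15, 29)]
Unfold 4 (reflect across v@16): 64 holes -> [(8, 2), (8, 5), (8, 10), (8, 13), (8, 18), (8, 21), (8, 26), (8, 29), (9, 4), (9, 6), (9, 9), (9, 11), (9, 20), (9, 22), (9, 25), (9, 27), (10, 4), (10, 6), (10, 9), (10, 11), (10, 20), (10, 22), (10, 25), (10, 27), (11, 2), (11, 5), (11, 10), (11, 13), (11, 18), (11, 21), (11, 26), (11, 29), (12, 2), (12, 5), (12, 10), (12, 13), (12, 18), (12, 21), (12, 26), (12, 29), (13, 4), (13, 6), (13, 9), (13, 11), (13, 20), (13, 22), (13, 25), (13, 27), (14, 4), (14, 6), (14, 9), (14, 11), (14, 20), (14, 22), (14, 25), (14, 27), (15, 2), (15, 5), (15, 10), (15, 13), (15, 18), (15, 21), (15, 26), (15, 29)]
Unfold 5 (reflect across h@8): 128 holes -> [(0, 2), (0, 5), (0, 10), (0, 13), (0, 18), (0, 21), (0, 26), (0, 29), (1, 4), (1, 6), (1, 9), (1, 11), (1, 20), (1, 22), (1, 25), (1, 27), (2, 4), (2, 6), (2, 9), (2, 11), (2, 20), (2, 22), (2, 25), (2, 27), (3, 2), (3, 5), (3, 10), (3, 13), (3, 18), (3, 21), (3, 26), (3, 29), (4, 2), (4, 5), (4, 10), (4, 13), (4, 18), (4, 21), (4, 26), (4, 29), (5, 4), (5, 6), (5, 9), (5, 11), (5, 20), (5, 22), (5, 25), (5, 27), (6, 4), (6, 6), (6, 9), (6, 11), (6, 20), (6, 22), (6, 25), (6, 27), (7, 2), (7, 5), (7, 10), (7, 13), (7, 18), (7, 21), (7, 26), (7, 29), (8, 2), (8, 5), (8, 10), (8, 13), (8, 18), (8, 21), (8, 26), (8, 29), (9, 4), (9, 6), (9, 9), (9, 11), (9, 20), (9, 22), (9, 25), (9, 27), (10, 4), (10, 6), (10, 9), (10, 11), (10, 20), (10, 22), (10, 25), (10, 27), (11, 2), (11, 5), (11, 10), (11, 13), (11, 18), (11, 21), (11, 26), (11, 29), (12, 2), (12, 5), (12, 10), (12, 13), (12, 18), (12, 21), (12, 26), (12, 29), (13, 4), (13, 6), (13, 9), (13, 11), (13, 20), (13, 22), (13, 25), (13, 27), (14, 4), (14, 6), (14, 9), (14, 11), (14, 20), (14, 22), (14, 25), (14, 27), (15, 2), (15, 5), (15, 10), (15, 13), (15, 18), (15, 21), (15, 26), (15, 29)]
Holes: [(0, 2), (0, 5), (0, 10), (0, 13), (0, 18), (0, 21), (0, 26), (0, 29), (1, 4), (1, 6), (1, 9), (1, 11), (1, 20), (1, 22), (1, 25), (1, 27), (2, 4), (2, 6), (2, 9), (2, 11), (2, 20), (2, 22), (2, 25), (2, 27), (3, 2), (3, 5), (3, 10), (3, 13), (3, 18), (3, 21), (3, 26), (3, 29), (4, 2), (4, 5), (4, 10), (4, 13), (4, 18), (4, 21), (4, 26), (4, 29), (5, 4), (5, 6), (5, 9), (5, 11), (5, 20), (5, 22), (5, 25), (5, 27), (6, 4), (6, 6), (6, 9), (6, 11), (6, 20), (6, 22), (6, 25), (6, 27), (7, 2), (7, 5), (7, 10), (7, 13), (7, 18), (7, 21), (7, 26), (7, 29), (8, 2), (8, 5), (8, 10), (8, 13), (8, 18), (8, 21), (8, 26), (8, 29), (9, 4), (9, 6), (9, 9), (9, 11), (9, 20), (9, 22), (9, 25), (9, 27), (10, 4), (10, 6), (10, 9), (10, 11), (10, 20), (10, 22), (10, 25), (10, 27), (11, 2), (11, 5), (11, 10), (11, 13), (11, 18), (11, 21), (11, 26), (11, 29), (12, 2), (12, 5), (12, 10), (12, 13), (12, 18), (12, 21), (12, 26), (12, 29), (13, 4), (13, 6), (13, 9), (13, 11), (13, 20), (13, 22), (13, 25), (13, 27), (14, 4), (14, 6), (14, 9), (14, 11), (14, 20), (14, 22), (14, 25), (14, 27), (15, 2), (15, 5), (15, 10), (15, 13), (15, 18), (15, 21), (15, 26), (15, 29)]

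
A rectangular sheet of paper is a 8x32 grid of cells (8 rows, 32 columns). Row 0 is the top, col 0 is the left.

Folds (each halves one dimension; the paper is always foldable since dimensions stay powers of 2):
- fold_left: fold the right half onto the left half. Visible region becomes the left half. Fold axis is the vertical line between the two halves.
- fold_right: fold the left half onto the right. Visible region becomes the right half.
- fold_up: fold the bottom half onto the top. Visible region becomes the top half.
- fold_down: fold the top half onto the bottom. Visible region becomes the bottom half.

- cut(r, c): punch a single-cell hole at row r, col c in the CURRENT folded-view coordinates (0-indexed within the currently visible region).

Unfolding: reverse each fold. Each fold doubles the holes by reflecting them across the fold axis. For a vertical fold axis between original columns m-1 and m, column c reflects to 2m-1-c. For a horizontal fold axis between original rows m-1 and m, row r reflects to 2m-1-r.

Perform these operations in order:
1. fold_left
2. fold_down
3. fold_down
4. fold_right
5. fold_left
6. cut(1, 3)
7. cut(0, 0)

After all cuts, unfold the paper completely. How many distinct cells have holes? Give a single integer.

Op 1 fold_left: fold axis v@16; visible region now rows[0,8) x cols[0,16) = 8x16
Op 2 fold_down: fold axis h@4; visible region now rows[4,8) x cols[0,16) = 4x16
Op 3 fold_down: fold axis h@6; visible region now rows[6,8) x cols[0,16) = 2x16
Op 4 fold_right: fold axis v@8; visible region now rows[6,8) x cols[8,16) = 2x8
Op 5 fold_left: fold axis v@12; visible region now rows[6,8) x cols[8,12) = 2x4
Op 6 cut(1, 3): punch at orig (7,11); cuts so far [(7, 11)]; region rows[6,8) x cols[8,12) = 2x4
Op 7 cut(0, 0): punch at orig (6,8); cuts so far [(6, 8), (7, 11)]; region rows[6,8) x cols[8,12) = 2x4
Unfold 1 (reflect across v@12): 4 holes -> [(6, 8), (6, 15), (7, 11), (7, 12)]
Unfold 2 (reflect across v@8): 8 holes -> [(6, 0), (6, 7), (6, 8), (6, 15), (7, 3), (7, 4), (7, 11), (7, 12)]
Unfold 3 (reflect across h@6): 16 holes -> [(4, 3), (4, 4), (4, 11), (4, 12), (5, 0), (5, 7), (5, 8), (5, 15), (6, 0), (6, 7), (6, 8), (6, 15), (7, 3), (7, 4), (7, 11), (7, 12)]
Unfold 4 (reflect across h@4): 32 holes -> [(0, 3), (0, 4), (0, 11), (0, 12), (1, 0), (1, 7), (1, 8), (1, 15), (2, 0), (2, 7), (2, 8), (2, 15), (3, 3), (3, 4), (3, 11), (3, 12), (4, 3), (4, 4), (4, 11), (4, 12), (5, 0), (5, 7), (5, 8), (5, 15), (6, 0), (6, 7), (6, 8), (6, 15), (7, 3), (7, 4), (7, 11), (7, 12)]
Unfold 5 (reflect across v@16): 64 holes -> [(0, 3), (0, 4), (0, 11), (0, 12), (0, 19), (0, 20), (0, 27), (0, 28), (1, 0), (1, 7), (1, 8), (1, 15), (1, 16), (1, 23), (1, 24), (1, 31), (2, 0), (2, 7), (2, 8), (2, 15), (2, 16), (2, 23), (2, 24), (2, 31), (3, 3), (3, 4), (3, 11), (3, 12), (3, 19), (3, 20), (3, 27), (3, 28), (4, 3), (4, 4), (4, 11), (4, 12), (4, 19), (4, 20), (4, 27), (4, 28), (5, 0), (5, 7), (5, 8), (5, 15), (5, 16), (5, 23), (5, 24), (5, 31), (6, 0), (6, 7), (6, 8), (6, 15), (6, 16), (6, 23), (6, 24), (6, 31), (7, 3), (7, 4), (7, 11), (7, 12), (7, 19), (7, 20), (7, 27), (7, 28)]

Answer: 64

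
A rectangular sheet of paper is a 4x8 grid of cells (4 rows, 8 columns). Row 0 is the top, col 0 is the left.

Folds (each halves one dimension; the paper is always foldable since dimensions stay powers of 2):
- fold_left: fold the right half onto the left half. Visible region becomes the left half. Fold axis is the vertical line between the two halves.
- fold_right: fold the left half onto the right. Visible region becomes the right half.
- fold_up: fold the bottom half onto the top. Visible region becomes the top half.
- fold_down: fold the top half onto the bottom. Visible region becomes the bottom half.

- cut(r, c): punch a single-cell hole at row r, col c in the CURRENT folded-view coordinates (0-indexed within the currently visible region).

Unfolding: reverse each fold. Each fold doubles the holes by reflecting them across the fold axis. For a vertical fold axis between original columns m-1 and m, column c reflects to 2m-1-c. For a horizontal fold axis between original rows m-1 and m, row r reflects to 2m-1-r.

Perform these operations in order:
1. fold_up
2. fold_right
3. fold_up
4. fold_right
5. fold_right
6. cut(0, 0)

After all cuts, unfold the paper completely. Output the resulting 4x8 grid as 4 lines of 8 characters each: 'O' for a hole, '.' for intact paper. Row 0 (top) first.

Answer: OOOOOOOO
OOOOOOOO
OOOOOOOO
OOOOOOOO

Derivation:
Op 1 fold_up: fold axis h@2; visible region now rows[0,2) x cols[0,8) = 2x8
Op 2 fold_right: fold axis v@4; visible region now rows[0,2) x cols[4,8) = 2x4
Op 3 fold_up: fold axis h@1; visible region now rows[0,1) x cols[4,8) = 1x4
Op 4 fold_right: fold axis v@6; visible region now rows[0,1) x cols[6,8) = 1x2
Op 5 fold_right: fold axis v@7; visible region now rows[0,1) x cols[7,8) = 1x1
Op 6 cut(0, 0): punch at orig (0,7); cuts so far [(0, 7)]; region rows[0,1) x cols[7,8) = 1x1
Unfold 1 (reflect across v@7): 2 holes -> [(0, 6), (0, 7)]
Unfold 2 (reflect across v@6): 4 holes -> [(0, 4), (0, 5), (0, 6), (0, 7)]
Unfold 3 (reflect across h@1): 8 holes -> [(0, 4), (0, 5), (0, 6), (0, 7), (1, 4), (1, 5), (1, 6), (1, 7)]
Unfold 4 (reflect across v@4): 16 holes -> [(0, 0), (0, 1), (0, 2), (0, 3), (0, 4), (0, 5), (0, 6), (0, 7), (1, 0), (1, 1), (1, 2), (1, 3), (1, 4), (1, 5), (1, 6), (1, 7)]
Unfold 5 (reflect across h@2): 32 holes -> [(0, 0), (0, 1), (0, 2), (0, 3), (0, 4), (0, 5), (0, 6), (0, 7), (1, 0), (1, 1), (1, 2), (1, 3), (1, 4), (1, 5), (1, 6), (1, 7), (2, 0), (2, 1), (2, 2), (2, 3), (2, 4), (2, 5), (2, 6), (2, 7), (3, 0), (3, 1), (3, 2), (3, 3), (3, 4), (3, 5), (3, 6), (3, 7)]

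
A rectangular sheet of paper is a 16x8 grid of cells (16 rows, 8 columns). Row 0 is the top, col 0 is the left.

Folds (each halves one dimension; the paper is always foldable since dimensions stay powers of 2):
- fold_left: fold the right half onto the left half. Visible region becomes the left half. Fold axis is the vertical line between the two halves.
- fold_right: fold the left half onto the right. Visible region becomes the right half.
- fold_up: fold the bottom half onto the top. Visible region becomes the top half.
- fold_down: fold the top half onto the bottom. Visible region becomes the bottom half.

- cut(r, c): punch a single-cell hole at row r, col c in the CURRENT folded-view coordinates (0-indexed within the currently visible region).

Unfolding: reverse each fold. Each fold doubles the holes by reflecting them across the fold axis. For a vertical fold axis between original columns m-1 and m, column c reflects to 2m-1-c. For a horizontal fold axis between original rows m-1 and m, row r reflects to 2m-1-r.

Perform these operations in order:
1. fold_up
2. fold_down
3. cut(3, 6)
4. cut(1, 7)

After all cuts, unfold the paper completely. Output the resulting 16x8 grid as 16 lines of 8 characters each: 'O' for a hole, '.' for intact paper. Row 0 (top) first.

Op 1 fold_up: fold axis h@8; visible region now rows[0,8) x cols[0,8) = 8x8
Op 2 fold_down: fold axis h@4; visible region now rows[4,8) x cols[0,8) = 4x8
Op 3 cut(3, 6): punch at orig (7,6); cuts so far [(7, 6)]; region rows[4,8) x cols[0,8) = 4x8
Op 4 cut(1, 7): punch at orig (5,7); cuts so far [(5, 7), (7, 6)]; region rows[4,8) x cols[0,8) = 4x8
Unfold 1 (reflect across h@4): 4 holes -> [(0, 6), (2, 7), (5, 7), (7, 6)]
Unfold 2 (reflect across h@8): 8 holes -> [(0, 6), (2, 7), (5, 7), (7, 6), (8, 6), (10, 7), (13, 7), (15, 6)]

Answer: ......O.
........
.......O
........
........
.......O
........
......O.
......O.
........
.......O
........
........
.......O
........
......O.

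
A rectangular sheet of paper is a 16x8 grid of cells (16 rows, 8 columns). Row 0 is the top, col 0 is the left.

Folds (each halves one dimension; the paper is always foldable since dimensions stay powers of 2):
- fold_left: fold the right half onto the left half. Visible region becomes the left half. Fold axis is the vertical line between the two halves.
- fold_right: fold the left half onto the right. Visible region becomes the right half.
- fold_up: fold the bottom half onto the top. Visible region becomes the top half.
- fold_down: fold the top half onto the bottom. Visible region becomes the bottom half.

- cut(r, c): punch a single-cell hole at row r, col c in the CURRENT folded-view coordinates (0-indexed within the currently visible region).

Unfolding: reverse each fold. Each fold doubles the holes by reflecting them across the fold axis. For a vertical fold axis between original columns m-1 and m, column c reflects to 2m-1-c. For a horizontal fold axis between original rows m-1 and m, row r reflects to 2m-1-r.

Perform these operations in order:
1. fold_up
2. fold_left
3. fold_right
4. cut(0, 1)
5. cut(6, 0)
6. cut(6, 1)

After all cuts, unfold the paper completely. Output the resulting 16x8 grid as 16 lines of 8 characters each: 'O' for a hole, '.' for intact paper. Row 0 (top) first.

Op 1 fold_up: fold axis h@8; visible region now rows[0,8) x cols[0,8) = 8x8
Op 2 fold_left: fold axis v@4; visible region now rows[0,8) x cols[0,4) = 8x4
Op 3 fold_right: fold axis v@2; visible region now rows[0,8) x cols[2,4) = 8x2
Op 4 cut(0, 1): punch at orig (0,3); cuts so far [(0, 3)]; region rows[0,8) x cols[2,4) = 8x2
Op 5 cut(6, 0): punch at orig (6,2); cuts so far [(0, 3), (6, 2)]; region rows[0,8) x cols[2,4) = 8x2
Op 6 cut(6, 1): punch at orig (6,3); cuts so far [(0, 3), (6, 2), (6, 3)]; region rows[0,8) x cols[2,4) = 8x2
Unfold 1 (reflect across v@2): 6 holes -> [(0, 0), (0, 3), (6, 0), (6, 1), (6, 2), (6, 3)]
Unfold 2 (reflect across v@4): 12 holes -> [(0, 0), (0, 3), (0, 4), (0, 7), (6, 0), (6, 1), (6, 2), (6, 3), (6, 4), (6, 5), (6, 6), (6, 7)]
Unfold 3 (reflect across h@8): 24 holes -> [(0, 0), (0, 3), (0, 4), (0, 7), (6, 0), (6, 1), (6, 2), (6, 3), (6, 4), (6, 5), (6, 6), (6, 7), (9, 0), (9, 1), (9, 2), (9, 3), (9, 4), (9, 5), (9, 6), (9, 7), (15, 0), (15, 3), (15, 4), (15, 7)]

Answer: O..OO..O
........
........
........
........
........
OOOOOOOO
........
........
OOOOOOOO
........
........
........
........
........
O..OO..O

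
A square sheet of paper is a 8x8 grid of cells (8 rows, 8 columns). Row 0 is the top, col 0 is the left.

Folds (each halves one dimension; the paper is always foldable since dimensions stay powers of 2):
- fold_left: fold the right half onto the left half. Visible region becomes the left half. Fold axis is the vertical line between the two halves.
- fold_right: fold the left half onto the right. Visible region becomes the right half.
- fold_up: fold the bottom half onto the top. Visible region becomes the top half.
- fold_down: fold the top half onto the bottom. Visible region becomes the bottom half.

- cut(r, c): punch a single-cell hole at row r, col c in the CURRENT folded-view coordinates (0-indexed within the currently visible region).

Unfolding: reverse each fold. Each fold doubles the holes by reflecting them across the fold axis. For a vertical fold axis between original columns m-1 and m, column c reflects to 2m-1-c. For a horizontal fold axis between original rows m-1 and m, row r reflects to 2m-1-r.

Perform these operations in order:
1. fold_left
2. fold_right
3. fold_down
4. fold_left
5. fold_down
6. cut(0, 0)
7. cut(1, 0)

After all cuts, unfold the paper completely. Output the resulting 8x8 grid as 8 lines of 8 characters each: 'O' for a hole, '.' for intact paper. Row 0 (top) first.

Answer: OOOOOOOO
OOOOOOOO
OOOOOOOO
OOOOOOOO
OOOOOOOO
OOOOOOOO
OOOOOOOO
OOOOOOOO

Derivation:
Op 1 fold_left: fold axis v@4; visible region now rows[0,8) x cols[0,4) = 8x4
Op 2 fold_right: fold axis v@2; visible region now rows[0,8) x cols[2,4) = 8x2
Op 3 fold_down: fold axis h@4; visible region now rows[4,8) x cols[2,4) = 4x2
Op 4 fold_left: fold axis v@3; visible region now rows[4,8) x cols[2,3) = 4x1
Op 5 fold_down: fold axis h@6; visible region now rows[6,8) x cols[2,3) = 2x1
Op 6 cut(0, 0): punch at orig (6,2); cuts so far [(6, 2)]; region rows[6,8) x cols[2,3) = 2x1
Op 7 cut(1, 0): punch at orig (7,2); cuts so far [(6, 2), (7, 2)]; region rows[6,8) x cols[2,3) = 2x1
Unfold 1 (reflect across h@6): 4 holes -> [(4, 2), (5, 2), (6, 2), (7, 2)]
Unfold 2 (reflect across v@3): 8 holes -> [(4, 2), (4, 3), (5, 2), (5, 3), (6, 2), (6, 3), (7, 2), (7, 3)]
Unfold 3 (reflect across h@4): 16 holes -> [(0, 2), (0, 3), (1, 2), (1, 3), (2, 2), (2, 3), (3, 2), (3, 3), (4, 2), (4, 3), (5, 2), (5, 3), (6, 2), (6, 3), (7, 2), (7, 3)]
Unfold 4 (reflect across v@2): 32 holes -> [(0, 0), (0, 1), (0, 2), (0, 3), (1, 0), (1, 1), (1, 2), (1, 3), (2, 0), (2, 1), (2, 2), (2, 3), (3, 0), (3, 1), (3, 2), (3, 3), (4, 0), (4, 1), (4, 2), (4, 3), (5, 0), (5, 1), (5, 2), (5, 3), (6, 0), (6, 1), (6, 2), (6, 3), (7, 0), (7, 1), (7, 2), (7, 3)]
Unfold 5 (reflect across v@4): 64 holes -> [(0, 0), (0, 1), (0, 2), (0, 3), (0, 4), (0, 5), (0, 6), (0, 7), (1, 0), (1, 1), (1, 2), (1, 3), (1, 4), (1, 5), (1, 6), (1, 7), (2, 0), (2, 1), (2, 2), (2, 3), (2, 4), (2, 5), (2, 6), (2, 7), (3, 0), (3, 1), (3, 2), (3, 3), (3, 4), (3, 5), (3, 6), (3, 7), (4, 0), (4, 1), (4, 2), (4, 3), (4, 4), (4, 5), (4, 6), (4, 7), (5, 0), (5, 1), (5, 2), (5, 3), (5, 4), (5, 5), (5, 6), (5, 7), (6, 0), (6, 1), (6, 2), (6, 3), (6, 4), (6, 5), (6, 6), (6, 7), (7, 0), (7, 1), (7, 2), (7, 3), (7, 4), (7, 5), (7, 6), (7, 7)]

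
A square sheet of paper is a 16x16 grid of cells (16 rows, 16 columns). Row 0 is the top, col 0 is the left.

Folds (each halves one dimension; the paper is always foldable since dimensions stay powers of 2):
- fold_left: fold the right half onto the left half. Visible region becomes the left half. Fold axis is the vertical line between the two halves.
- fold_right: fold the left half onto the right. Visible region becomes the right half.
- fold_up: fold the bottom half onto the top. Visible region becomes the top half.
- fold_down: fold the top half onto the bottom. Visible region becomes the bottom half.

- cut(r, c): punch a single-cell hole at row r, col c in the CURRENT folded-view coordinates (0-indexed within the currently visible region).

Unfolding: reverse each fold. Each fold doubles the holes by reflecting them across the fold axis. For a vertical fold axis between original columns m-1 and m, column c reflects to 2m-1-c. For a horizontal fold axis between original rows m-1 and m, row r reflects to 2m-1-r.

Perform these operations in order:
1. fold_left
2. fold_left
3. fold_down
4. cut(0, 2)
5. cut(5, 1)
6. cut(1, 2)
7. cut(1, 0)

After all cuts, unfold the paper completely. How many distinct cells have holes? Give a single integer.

Answer: 32

Derivation:
Op 1 fold_left: fold axis v@8; visible region now rows[0,16) x cols[0,8) = 16x8
Op 2 fold_left: fold axis v@4; visible region now rows[0,16) x cols[0,4) = 16x4
Op 3 fold_down: fold axis h@8; visible region now rows[8,16) x cols[0,4) = 8x4
Op 4 cut(0, 2): punch at orig (8,2); cuts so far [(8, 2)]; region rows[8,16) x cols[0,4) = 8x4
Op 5 cut(5, 1): punch at orig (13,1); cuts so far [(8, 2), (13, 1)]; region rows[8,16) x cols[0,4) = 8x4
Op 6 cut(1, 2): punch at orig (9,2); cuts so far [(8, 2), (9, 2), (13, 1)]; region rows[8,16) x cols[0,4) = 8x4
Op 7 cut(1, 0): punch at orig (9,0); cuts so far [(8, 2), (9, 0), (9, 2), (13, 1)]; region rows[8,16) x cols[0,4) = 8x4
Unfold 1 (reflect across h@8): 8 holes -> [(2, 1), (6, 0), (6, 2), (7, 2), (8, 2), (9, 0), (9, 2), (13, 1)]
Unfold 2 (reflect across v@4): 16 holes -> [(2, 1), (2, 6), (6, 0), (6, 2), (6, 5), (6, 7), (7, 2), (7, 5), (8, 2), (8, 5), (9, 0), (9, 2), (9, 5), (9, 7), (13, 1), (13, 6)]
Unfold 3 (reflect across v@8): 32 holes -> [(2, 1), (2, 6), (2, 9), (2, 14), (6, 0), (6, 2), (6, 5), (6, 7), (6, 8), (6, 10), (6, 13), (6, 15), (7, 2), (7, 5), (7, 10), (7, 13), (8, 2), (8, 5), (8, 10), (8, 13), (9, 0), (9, 2), (9, 5), (9, 7), (9, 8), (9, 10), (9, 13), (9, 15), (13, 1), (13, 6), (13, 9), (13, 14)]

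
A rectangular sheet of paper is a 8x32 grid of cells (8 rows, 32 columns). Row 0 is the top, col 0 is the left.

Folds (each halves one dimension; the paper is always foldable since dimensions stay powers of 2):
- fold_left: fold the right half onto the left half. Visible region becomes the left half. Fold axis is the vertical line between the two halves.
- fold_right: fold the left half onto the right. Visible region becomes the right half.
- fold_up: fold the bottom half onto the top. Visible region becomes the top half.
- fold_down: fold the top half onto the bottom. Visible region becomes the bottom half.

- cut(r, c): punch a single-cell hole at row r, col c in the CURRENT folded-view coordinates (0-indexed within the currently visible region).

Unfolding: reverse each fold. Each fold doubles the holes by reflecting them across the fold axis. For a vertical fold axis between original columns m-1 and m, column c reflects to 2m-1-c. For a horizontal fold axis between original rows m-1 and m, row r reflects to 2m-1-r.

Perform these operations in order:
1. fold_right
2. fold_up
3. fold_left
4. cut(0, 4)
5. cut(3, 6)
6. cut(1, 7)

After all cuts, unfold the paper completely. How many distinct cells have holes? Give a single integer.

Answer: 24

Derivation:
Op 1 fold_right: fold axis v@16; visible region now rows[0,8) x cols[16,32) = 8x16
Op 2 fold_up: fold axis h@4; visible region now rows[0,4) x cols[16,32) = 4x16
Op 3 fold_left: fold axis v@24; visible region now rows[0,4) x cols[16,24) = 4x8
Op 4 cut(0, 4): punch at orig (0,20); cuts so far [(0, 20)]; region rows[0,4) x cols[16,24) = 4x8
Op 5 cut(3, 6): punch at orig (3,22); cuts so far [(0, 20), (3, 22)]; region rows[0,4) x cols[16,24) = 4x8
Op 6 cut(1, 7): punch at orig (1,23); cuts so far [(0, 20), (1, 23), (3, 22)]; region rows[0,4) x cols[16,24) = 4x8
Unfold 1 (reflect across v@24): 6 holes -> [(0, 20), (0, 27), (1, 23), (1, 24), (3, 22), (3, 25)]
Unfold 2 (reflect across h@4): 12 holes -> [(0, 20), (0, 27), (1, 23), (1, 24), (3, 22), (3, 25), (4, 22), (4, 25), (6, 23), (6, 24), (7, 20), (7, 27)]
Unfold 3 (reflect across v@16): 24 holes -> [(0, 4), (0, 11), (0, 20), (0, 27), (1, 7), (1, 8), (1, 23), (1, 24), (3, 6), (3, 9), (3, 22), (3, 25), (4, 6), (4, 9), (4, 22), (4, 25), (6, 7), (6, 8), (6, 23), (6, 24), (7, 4), (7, 11), (7, 20), (7, 27)]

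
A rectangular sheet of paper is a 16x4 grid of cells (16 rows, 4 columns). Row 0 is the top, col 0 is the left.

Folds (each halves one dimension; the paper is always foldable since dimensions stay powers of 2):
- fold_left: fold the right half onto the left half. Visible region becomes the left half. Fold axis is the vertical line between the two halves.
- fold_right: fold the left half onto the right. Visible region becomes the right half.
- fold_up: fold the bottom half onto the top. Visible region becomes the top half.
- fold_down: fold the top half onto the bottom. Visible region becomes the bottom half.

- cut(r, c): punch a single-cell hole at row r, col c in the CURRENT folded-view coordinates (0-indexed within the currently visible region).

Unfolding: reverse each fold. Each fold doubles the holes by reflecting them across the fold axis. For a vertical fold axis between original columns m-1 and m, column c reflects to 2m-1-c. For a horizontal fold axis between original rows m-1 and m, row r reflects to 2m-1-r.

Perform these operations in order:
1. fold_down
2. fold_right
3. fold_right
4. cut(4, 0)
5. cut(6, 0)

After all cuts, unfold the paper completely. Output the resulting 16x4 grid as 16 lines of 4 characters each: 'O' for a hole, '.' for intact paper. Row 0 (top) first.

Op 1 fold_down: fold axis h@8; visible region now rows[8,16) x cols[0,4) = 8x4
Op 2 fold_right: fold axis v@2; visible region now rows[8,16) x cols[2,4) = 8x2
Op 3 fold_right: fold axis v@3; visible region now rows[8,16) x cols[3,4) = 8x1
Op 4 cut(4, 0): punch at orig (12,3); cuts so far [(12, 3)]; region rows[8,16) x cols[3,4) = 8x1
Op 5 cut(6, 0): punch at orig (14,3); cuts so far [(12, 3), (14, 3)]; region rows[8,16) x cols[3,4) = 8x1
Unfold 1 (reflect across v@3): 4 holes -> [(12, 2), (12, 3), (14, 2), (14, 3)]
Unfold 2 (reflect across v@2): 8 holes -> [(12, 0), (12, 1), (12, 2), (12, 3), (14, 0), (14, 1), (14, 2), (14, 3)]
Unfold 3 (reflect across h@8): 16 holes -> [(1, 0), (1, 1), (1, 2), (1, 3), (3, 0), (3, 1), (3, 2), (3, 3), (12, 0), (12, 1), (12, 2), (12, 3), (14, 0), (14, 1), (14, 2), (14, 3)]

Answer: ....
OOOO
....
OOOO
....
....
....
....
....
....
....
....
OOOO
....
OOOO
....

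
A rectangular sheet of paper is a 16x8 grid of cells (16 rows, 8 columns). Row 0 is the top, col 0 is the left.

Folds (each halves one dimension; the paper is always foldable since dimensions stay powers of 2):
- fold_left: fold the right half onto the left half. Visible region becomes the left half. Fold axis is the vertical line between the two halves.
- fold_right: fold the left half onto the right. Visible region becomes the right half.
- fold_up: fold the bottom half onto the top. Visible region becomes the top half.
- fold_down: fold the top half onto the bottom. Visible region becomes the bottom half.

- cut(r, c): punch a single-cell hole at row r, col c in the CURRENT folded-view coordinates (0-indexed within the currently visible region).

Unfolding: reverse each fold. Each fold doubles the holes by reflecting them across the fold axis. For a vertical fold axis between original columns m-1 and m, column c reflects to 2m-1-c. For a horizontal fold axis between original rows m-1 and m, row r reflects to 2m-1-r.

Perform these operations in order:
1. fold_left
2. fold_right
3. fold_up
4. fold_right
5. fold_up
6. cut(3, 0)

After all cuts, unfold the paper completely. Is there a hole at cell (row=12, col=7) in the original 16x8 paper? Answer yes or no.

Answer: yes

Derivation:
Op 1 fold_left: fold axis v@4; visible region now rows[0,16) x cols[0,4) = 16x4
Op 2 fold_right: fold axis v@2; visible region now rows[0,16) x cols[2,4) = 16x2
Op 3 fold_up: fold axis h@8; visible region now rows[0,8) x cols[2,4) = 8x2
Op 4 fold_right: fold axis v@3; visible region now rows[0,8) x cols[3,4) = 8x1
Op 5 fold_up: fold axis h@4; visible region now rows[0,4) x cols[3,4) = 4x1
Op 6 cut(3, 0): punch at orig (3,3); cuts so far [(3, 3)]; region rows[0,4) x cols[3,4) = 4x1
Unfold 1 (reflect across h@4): 2 holes -> [(3, 3), (4, 3)]
Unfold 2 (reflect across v@3): 4 holes -> [(3, 2), (3, 3), (4, 2), (4, 3)]
Unfold 3 (reflect across h@8): 8 holes -> [(3, 2), (3, 3), (4, 2), (4, 3), (11, 2), (11, 3), (12, 2), (12, 3)]
Unfold 4 (reflect across v@2): 16 holes -> [(3, 0), (3, 1), (3, 2), (3, 3), (4, 0), (4, 1), (4, 2), (4, 3), (11, 0), (11, 1), (11, 2), (11, 3), (12, 0), (12, 1), (12, 2), (12, 3)]
Unfold 5 (reflect across v@4): 32 holes -> [(3, 0), (3, 1), (3, 2), (3, 3), (3, 4), (3, 5), (3, 6), (3, 7), (4, 0), (4, 1), (4, 2), (4, 3), (4, 4), (4, 5), (4, 6), (4, 7), (11, 0), (11, 1), (11, 2), (11, 3), (11, 4), (11, 5), (11, 6), (11, 7), (12, 0), (12, 1), (12, 2), (12, 3), (12, 4), (12, 5), (12, 6), (12, 7)]
Holes: [(3, 0), (3, 1), (3, 2), (3, 3), (3, 4), (3, 5), (3, 6), (3, 7), (4, 0), (4, 1), (4, 2), (4, 3), (4, 4), (4, 5), (4, 6), (4, 7), (11, 0), (11, 1), (11, 2), (11, 3), (11, 4), (11, 5), (11, 6), (11, 7), (12, 0), (12, 1), (12, 2), (12, 3), (12, 4), (12, 5), (12, 6), (12, 7)]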